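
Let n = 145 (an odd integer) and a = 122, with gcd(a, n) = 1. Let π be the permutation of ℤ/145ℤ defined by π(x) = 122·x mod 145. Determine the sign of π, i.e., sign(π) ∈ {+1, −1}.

Trace 139: π^k(139) = [139, 138, 16, 67, 54, 63, 1] for k=0..6.
Decompose π into cycles: lengths [28, 28, 28, 28, 14, 14, 4, 1] (8 cycles, including the fixed point 0).
n − c = 145 − 8 = 137; sign = (−1)^137 = -1.

-1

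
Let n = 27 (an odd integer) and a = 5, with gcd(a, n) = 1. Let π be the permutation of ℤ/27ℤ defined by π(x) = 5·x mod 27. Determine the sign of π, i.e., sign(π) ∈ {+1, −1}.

-1

Orbit of 11 under x↦5x: [11, 1, 5, 25, 17, 4, 20]… (length divides ord_27(5)).
The orbit structure of x ↦ 5x mod 27: 4 orbits of sizes [18, 6, 2, 1].
With 4 cycles on 27 points, sign = (−1)^{27−4} = -1.
(5|27)_J = -1 (Zolotarev's lemma cross-check).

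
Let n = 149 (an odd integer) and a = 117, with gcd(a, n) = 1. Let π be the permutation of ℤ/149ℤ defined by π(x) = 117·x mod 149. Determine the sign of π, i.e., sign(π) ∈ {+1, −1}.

-1

Trace 55: π^k(55) = [55, 28, 147, 64, 38, 125, 23] for k=0..6.
Decompose π into cycles: lengths [148, 1] (2 cycles, including the fixed point 0).
2 cycles on 149: each ℓ→(−1)^(ℓ−1), product (−1)^147 = -1.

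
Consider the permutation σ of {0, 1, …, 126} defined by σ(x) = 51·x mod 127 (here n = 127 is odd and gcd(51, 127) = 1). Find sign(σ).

Start at x=19: 19 → 80 → 16 → 54 → 87 → 119 → 100 → … (one orbit).
Cycle lengths of π_51 on ℤ/127ℤ: [42, 42, 42, 1]; 4 cycles in total.
n − c = 127 − 4 = 123; sign = (−1)^123 = -1.
Via Zolotarev, sign(π_{51}) = (51|127) = -1.

-1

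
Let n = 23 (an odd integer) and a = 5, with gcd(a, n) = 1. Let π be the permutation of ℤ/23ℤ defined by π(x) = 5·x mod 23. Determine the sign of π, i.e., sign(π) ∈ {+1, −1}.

-1

Orbit of 20 under x↦5x: [20, 8, 17, 16, 11, 9, 22]… (length divides ord_23(5)).
Cycle lengths of π_5 on ℤ/23ℤ: [22, 1]; 2 cycles in total.
With 2 cycles on 23 points, sign = (−1)^{23−2} = -1.
Via Zolotarev, sign(π_{5}) = (5|23) = -1.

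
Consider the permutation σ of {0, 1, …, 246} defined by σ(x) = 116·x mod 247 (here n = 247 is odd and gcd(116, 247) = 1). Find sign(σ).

Start at x=90: 90 → 66 → 246 → 131 → 129 → 144 → 155 → … (one orbit).
π_116 has 20 disjoint cycles with lengths [18, 18, 18, 18, 18, 18, 18, 18, 18, 18, 18, 18, 18, 2, 2, 2, 2, 2, 2, 1] on {0,…,246}.
20 cycles on 247: each ℓ→(−1)^(ℓ−1), product (−1)^227 = -1.
The Jacobi symbol (116|247) = -1 (Zolotarev) agrees.

-1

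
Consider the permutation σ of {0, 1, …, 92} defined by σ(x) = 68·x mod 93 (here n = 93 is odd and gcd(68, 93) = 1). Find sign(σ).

+1

Trace 1: π^k(1) = [1, 68, 67, 92, 25, 26] for k=0..5.
17 cycles of lengths [6, 6, 6, 6, 6, 6, 6, 6, 6, 6, 6, 6, 6, 6, 6, 2, 1].
Σ(ℓ_i−1) = 93−17 = 76; sign = (−1)^76 = +1.
Via Zolotarev, sign(π_{68}) = (68|93) = +1.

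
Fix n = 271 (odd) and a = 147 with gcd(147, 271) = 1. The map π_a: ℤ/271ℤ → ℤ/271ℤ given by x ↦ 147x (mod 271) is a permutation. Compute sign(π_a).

-1

Start at x=126: 126 → 94 → 268 → 101 → 213 → 146 → 53 → … (one orbit).
Decompose π into cycles: lengths [270, 1] (2 cycles, including the fixed point 0).
n − c = 271 − 2 = 269; sign = (−1)^269 = -1.
(147|271)_J = -1 (Zolotarev's lemma cross-check).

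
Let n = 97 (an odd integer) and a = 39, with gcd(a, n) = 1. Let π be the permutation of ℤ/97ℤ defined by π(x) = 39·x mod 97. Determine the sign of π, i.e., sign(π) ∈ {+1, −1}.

-1

Trace 4: π^k(4) = [4, 59, 70, 14, 61, 51, 49] for k=0..6.
The orbit structure of x ↦ 39x mod 97: 2 orbits of sizes [96, 1].
sign(π) = (−1)^{n − #cycles} = (−1)^{97−2} = (−1)^95 = -1.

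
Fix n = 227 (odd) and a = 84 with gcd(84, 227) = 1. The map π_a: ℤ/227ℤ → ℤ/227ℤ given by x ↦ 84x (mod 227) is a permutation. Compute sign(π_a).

+1

Trace 36: π^k(36) = [36, 73, 3, 25, 57, 21, 175] for k=0..6.
Cycle type of π: 113×2 + 1; total 3 cycles.
sign(π) = (−1)^{n − #cycles} = (−1)^{227−3} = (−1)^224 = +1.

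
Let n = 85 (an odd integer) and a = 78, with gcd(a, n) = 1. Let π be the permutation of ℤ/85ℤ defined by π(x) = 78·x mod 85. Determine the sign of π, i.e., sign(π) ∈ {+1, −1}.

Start at x=49: 49 → 82 → 21 → 23 → 9 → 22 → 16 → … (one orbit).
Cycle lengths of π_78 on ℤ/85ℤ: [16, 16, 16, 16, 16, 4, 1]; 7 cycles in total.
7 cycles on 85: each ℓ→(−1)^(ℓ−1), product (−1)^78 = +1.

+1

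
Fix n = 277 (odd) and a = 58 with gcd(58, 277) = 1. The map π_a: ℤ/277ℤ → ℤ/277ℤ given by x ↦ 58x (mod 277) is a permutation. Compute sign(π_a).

-1

Orbit of 261 under x↦58x: [261, 180, 191, 275, 161, 197, 69]… (length divides ord_277(58)).
Cycle type of π: 276 + 1; total 2 cycles.
Σ(ℓ_i−1) = 277−2 = 275; sign = (−1)^275 = -1.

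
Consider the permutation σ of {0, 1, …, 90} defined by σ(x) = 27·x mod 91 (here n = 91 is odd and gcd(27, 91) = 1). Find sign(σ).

-1

Orbit of 1 under x↦27x: [1, 27]… (length divides ord_91(27)).
Cycle lengths of π_27 on ℤ/91ℤ: [2, 2, 2, 2, 2, 2, 2, 2, 2, 2, 2, 2, 2, 2, 2, 2, 2, 2, 2, 2, 2, 2, 2, 2, 2, 2, 2, 2, 2, 2, 2, 2, 2, 2, 2, 2, 2, 2, 2, 1, 1, 1, 1, 1, 1, 1, 1, 1, 1, 1, 1, 1]; 52 cycles in total.
52 cycles on 91: each ℓ→(−1)^(ℓ−1), product (−1)^39 = -1.
Check: (27/91) = -1 by Zolotarev.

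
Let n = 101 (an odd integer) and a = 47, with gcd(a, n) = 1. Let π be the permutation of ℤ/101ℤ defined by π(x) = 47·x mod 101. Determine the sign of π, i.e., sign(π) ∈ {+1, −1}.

Orbit of 85 under x↦47x: [85, 56, 6, 80, 23, 71, 4]… (length divides ord_101(47)).
π_47 has 3 disjoint cycles with lengths [50, 50, 1] on {0,…,100}.
n − c = 101 − 3 = 98; sign = (−1)^98 = +1.
(47|101)_J = +1 (Zolotarev's lemma cross-check).

+1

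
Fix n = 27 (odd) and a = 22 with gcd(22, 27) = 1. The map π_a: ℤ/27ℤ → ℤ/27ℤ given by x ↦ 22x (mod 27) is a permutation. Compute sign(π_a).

+1

Orbit of 10 under x↦22x: [10, 4, 7, 19, 13, 16, 1]… (length divides ord_27(22)).
Cycle type of π: 9×2 + 3×2 + 1×3; total 7 cycles.
Σ(ℓ_i−1) = 27−7 = 20; sign = (−1)^20 = +1.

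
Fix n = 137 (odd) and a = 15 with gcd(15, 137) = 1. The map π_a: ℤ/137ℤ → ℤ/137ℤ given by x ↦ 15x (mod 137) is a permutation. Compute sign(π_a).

Orbit of 115 under x↦15x: [115, 81, 119, 4, 60, 78, 74]… (length divides ord_137(15)).
The orbit structure of x ↦ 15x mod 137: 5 orbits of sizes [34, 34, 34, 34, 1].
With 5 cycles on 137 points, sign = (−1)^{137−5} = +1.
Check: (15/137) = +1 by Zolotarev.

+1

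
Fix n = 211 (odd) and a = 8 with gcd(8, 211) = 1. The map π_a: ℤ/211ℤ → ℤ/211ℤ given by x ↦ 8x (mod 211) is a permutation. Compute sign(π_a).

-1

Start at x=148: 148 → 129 → 188 → 27 → 5 → 40 → 109 → … (one orbit).
The orbit structure of x ↦ 8x mod 211: 4 orbits of sizes [70, 70, 70, 1].
211 − 4 = 207 transpositions; sign(π) = (−1)^207 = -1.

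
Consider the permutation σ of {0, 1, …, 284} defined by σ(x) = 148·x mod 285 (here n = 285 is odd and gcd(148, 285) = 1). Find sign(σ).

+1

Orbit of 148 under x↦148x: [148, 244, 202, 256, 268, 49, 127]… (length divides ord_285(148)).
The orbit structure of x ↦ 148x mod 285: 15 orbits of sizes [36, 36, 36, 36, 36, 36, 18, 18, 18, 4, 4, 4, 1, 1, 1].
n − c = 285 − 15 = 270; sign = (−1)^270 = +1.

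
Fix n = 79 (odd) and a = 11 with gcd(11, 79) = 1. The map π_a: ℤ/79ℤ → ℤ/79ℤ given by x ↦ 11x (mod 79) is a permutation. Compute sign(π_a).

Start at x=9: 9 → 20 → 62 → 50 → 76 → 46 → 32 → … (one orbit).
The orbit structure of x ↦ 11x mod 79: 3 orbits of sizes [39, 39, 1].
3 cycles on 79: each ℓ→(−1)^(ℓ−1), product (−1)^76 = +1.
Zolotarev: (11|79) = +1, matching the cycle-count sign.

+1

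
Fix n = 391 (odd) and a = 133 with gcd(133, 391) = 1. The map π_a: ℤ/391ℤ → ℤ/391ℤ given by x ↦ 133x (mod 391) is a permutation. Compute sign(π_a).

-1

Trace 282: π^k(282) = [282, 361, 311, 308, 300, 18, 48] for k=0..6.
π_133 has 6 disjoint cycles with lengths [176, 176, 16, 11, 11, 1] on {0,…,390}.
With 6 cycles on 391 points, sign = (−1)^{391−6} = -1.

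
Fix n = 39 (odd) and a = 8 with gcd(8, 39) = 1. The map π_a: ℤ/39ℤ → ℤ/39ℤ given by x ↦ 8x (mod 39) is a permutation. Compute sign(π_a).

Orbit of 8 under x↦8x: [8, 25, 5, 1]… (length divides ord_39(8)).
11 cycles of lengths [4, 4, 4, 4, 4, 4, 4, 4, 4, 2, 1].
n − c = 39 − 11 = 28; sign = (−1)^28 = +1.
The Jacobi symbol (8|39) = +1 (Zolotarev) agrees.

+1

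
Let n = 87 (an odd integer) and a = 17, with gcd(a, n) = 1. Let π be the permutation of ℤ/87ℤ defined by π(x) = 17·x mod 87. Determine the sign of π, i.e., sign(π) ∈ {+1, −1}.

Orbit of 28 under x↦17x: [28, 41, 1, 17]… (length divides ord_87(17)).
Cycle type of π: 4×21 + 2 + 1; total 23 cycles.
23 cycles on 87: each ℓ→(−1)^(ℓ−1), product (−1)^64 = +1.

+1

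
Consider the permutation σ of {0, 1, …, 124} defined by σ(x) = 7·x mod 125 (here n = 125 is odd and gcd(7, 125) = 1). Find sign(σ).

Trace 93: π^k(93) = [93, 26, 57, 24, 43, 51, 107] for k=0..6.
π_7 has 12 disjoint cycles with lengths [20, 20, 20, 20, 20, 4, 4, 4, 4, 4, 4, 1] on {0,…,124}.
sign(π) = (−1)^{n − #cycles} = (−1)^{125−12} = (−1)^113 = -1.

-1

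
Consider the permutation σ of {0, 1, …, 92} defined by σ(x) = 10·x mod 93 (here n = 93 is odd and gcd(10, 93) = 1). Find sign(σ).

+1

Trace 25: π^k(25) = [25, 64, 82, 76, 16, 67, 19] for k=0..6.
π_10 has 9 disjoint cycles with lengths [15, 15, 15, 15, 15, 15, 1, 1, 1] on {0,…,92}.
Σ(ℓ_i−1) = 93−9 = 84; sign = (−1)^84 = +1.
Zolotarev: (10|93) = +1, matching the cycle-count sign.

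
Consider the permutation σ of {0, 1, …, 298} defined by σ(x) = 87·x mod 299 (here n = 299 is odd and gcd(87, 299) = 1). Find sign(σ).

+1

Orbit of 269 under x↦87x: [269, 81, 170, 139, 133, 209, 243]… (length divides ord_299(87)).
Cycle type of π: 33×8 + 11×2 + 3×4 + 1; total 15 cycles.
15 cycles on 299: each ℓ→(−1)^(ℓ−1), product (−1)^284 = +1.
Check: (87/299) = +1 by Zolotarev.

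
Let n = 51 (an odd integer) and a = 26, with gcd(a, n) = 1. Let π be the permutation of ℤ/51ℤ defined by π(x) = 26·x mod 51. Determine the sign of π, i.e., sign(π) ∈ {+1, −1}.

Orbit of 32 under x↦26x: [32, 16, 8, 4, 2, 1, 26]… (length divides ord_51(26)).
Cycle type of π: 8×6 + 2 + 1; total 8 cycles.
8 cycles on 51: each ℓ→(−1)^(ℓ−1), product (−1)^43 = -1.
The Jacobi symbol (26|51) = -1 (Zolotarev) agrees.

-1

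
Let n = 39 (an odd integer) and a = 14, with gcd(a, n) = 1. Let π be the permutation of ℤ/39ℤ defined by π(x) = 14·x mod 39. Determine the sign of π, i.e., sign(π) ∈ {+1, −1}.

-1

Orbit of 1 under x↦14x: [1, 14]… (length divides ord_39(14)).
Decompose π into cycles: lengths [2, 2, 2, 2, 2, 2, 2, 2, 2, 2, 2, 2, 2, 1, 1, 1, 1, 1, 1, 1, 1, 1, 1, 1, 1, 1] (26 cycles, including the fixed point 0).
n − c = 39 − 26 = 13; sign = (−1)^13 = -1.
(14|39)_J = -1 (Zolotarev's lemma cross-check).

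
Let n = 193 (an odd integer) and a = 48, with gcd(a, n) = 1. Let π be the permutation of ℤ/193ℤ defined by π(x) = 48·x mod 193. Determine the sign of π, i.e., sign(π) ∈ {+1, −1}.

Trace 84: π^k(84) = [84, 172, 150, 59, 130, 64, 177] for k=0..6.
Decompose π into cycles: lengths [48, 48, 48, 48, 1] (5 cycles, including the fixed point 0).
5 cycles on 193: each ℓ→(−1)^(ℓ−1), product (−1)^188 = +1.
Via Zolotarev, sign(π_{48}) = (48|193) = +1.

+1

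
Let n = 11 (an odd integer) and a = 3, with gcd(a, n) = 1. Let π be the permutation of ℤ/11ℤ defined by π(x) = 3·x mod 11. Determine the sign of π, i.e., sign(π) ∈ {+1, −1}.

Orbit of 4 under x↦3x: [4, 1, 3, 9, 5]… (length divides ord_11(3)).
3 cycles of lengths [5, 5, 1].
3 cycles on 11: each ℓ→(−1)^(ℓ−1), product (−1)^8 = +1.
(3|11)_J = +1 (Zolotarev's lemma cross-check).

+1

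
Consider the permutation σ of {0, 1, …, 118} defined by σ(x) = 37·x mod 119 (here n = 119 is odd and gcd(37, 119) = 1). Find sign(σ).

-1

Trace 23: π^k(23) = [23, 18, 71, 9, 95, 64, 107] for k=0..6.
6 cycles of lengths [48, 48, 16, 3, 3, 1].
With 6 cycles on 119 points, sign = (−1)^{119−6} = -1.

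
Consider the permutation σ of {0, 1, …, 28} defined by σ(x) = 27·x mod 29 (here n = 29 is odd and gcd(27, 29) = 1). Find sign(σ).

Orbit of 13 under x↦27x: [13, 3, 23, 12, 5, 19, 20]… (length divides ord_29(27)).
Cycle lengths of π_27 on ℤ/29ℤ: [28, 1]; 2 cycles in total.
sign(π) = (−1)^{n − #cycles} = (−1)^{29−2} = (−1)^27 = -1.
Zolotarev: (27|29) = -1, matching the cycle-count sign.

-1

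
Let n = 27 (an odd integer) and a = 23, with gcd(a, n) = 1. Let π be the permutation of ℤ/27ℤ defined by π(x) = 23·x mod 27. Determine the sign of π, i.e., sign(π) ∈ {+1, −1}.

Orbit of 8 under x↦23x: [8, 22, 20, 1, 23, 16, 17]… (length divides ord_27(23)).
Decompose π into cycles: lengths [18, 6, 2, 1] (4 cycles, including the fixed point 0).
sign(π) = (−1)^{n − #cycles} = (−1)^{27−4} = (−1)^23 = -1.
The Jacobi symbol (23|27) = -1 (Zolotarev) agrees.

-1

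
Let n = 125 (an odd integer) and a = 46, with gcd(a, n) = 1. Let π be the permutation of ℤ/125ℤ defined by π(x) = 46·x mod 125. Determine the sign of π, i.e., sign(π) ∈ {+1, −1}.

Orbit of 16 under x↦46x: [16, 111, 106, 1, 46, 116, 86]… (length divides ord_125(46)).
π_46 has 13 disjoint cycles with lengths [25, 25, 25, 25, 5, 5, 5, 5, 1, 1, 1, 1, 1] on {0,…,124}.
13 cycles on 125: each ℓ→(−1)^(ℓ−1), product (−1)^112 = +1.
Zolotarev: (46|125) = +1, matching the cycle-count sign.

+1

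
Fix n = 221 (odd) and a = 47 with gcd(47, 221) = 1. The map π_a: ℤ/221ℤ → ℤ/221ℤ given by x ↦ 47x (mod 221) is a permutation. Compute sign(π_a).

Trace 174: π^k(174) = [174, 1, 47, 220] for k=0..3.
Decompose π into cycles: lengths [4, 4, 4, 4, 4, 4, 4, 4, 4, 4, 4, 4, 4, 4, 4, 4, 4, 4, 4, 4, 4, 4, 4, 4, 4, 4, 4, 4, 4, 4, 4, 4, 4, 4, 4, 4, 4, 4, 4, 4, 4, 4, 4, 4, 4, 4, 4, 4, 4, 4, 4, 4, 4, 4, 4, 1] (56 cycles, including the fixed point 0).
n − c = 221 − 56 = 165; sign = (−1)^165 = -1.

-1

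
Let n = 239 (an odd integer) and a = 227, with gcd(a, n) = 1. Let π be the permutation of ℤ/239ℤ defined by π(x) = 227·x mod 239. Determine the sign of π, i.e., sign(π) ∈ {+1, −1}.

-1

Orbit of 49 under x↦227x: [49, 129, 125, 173, 75, 56, 45]… (length divides ord_239(227)).
π_227 has 2 disjoint cycles with lengths [238, 1] on {0,…,238}.
239 − 2 = 237 transpositions; sign(π) = (−1)^237 = -1.
The Jacobi symbol (227|239) = -1 (Zolotarev) agrees.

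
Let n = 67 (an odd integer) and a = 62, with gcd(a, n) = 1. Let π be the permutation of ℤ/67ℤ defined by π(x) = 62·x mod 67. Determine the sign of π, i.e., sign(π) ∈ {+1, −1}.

+1

Orbit of 15 under x↦62x: [15, 59, 40, 1, 62, 25, 9]… (length divides ord_67(62)).
7 cycles of lengths [11, 11, 11, 11, 11, 11, 1].
Σ(ℓ_i−1) = 67−7 = 60; sign = (−1)^60 = +1.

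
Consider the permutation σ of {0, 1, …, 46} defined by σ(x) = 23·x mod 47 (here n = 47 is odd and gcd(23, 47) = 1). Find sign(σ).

-1

Orbit of 21 under x↦23x: [21, 13, 17, 15, 16, 39, 4]… (length divides ord_47(23)).
π_23 has 2 disjoint cycles with lengths [46, 1] on {0,…,46}.
47 − 2 = 45 transpositions; sign(π) = (−1)^45 = -1.
Check: (23/47) = -1 by Zolotarev.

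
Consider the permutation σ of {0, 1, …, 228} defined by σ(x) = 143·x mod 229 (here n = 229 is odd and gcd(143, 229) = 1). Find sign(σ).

Orbit of 2 under x↦143x: [2, 57, 136, 212, 88, 218, 30]… (length divides ord_229(143)).
Cycle lengths of π_143 on ℤ/229ℤ: [76, 76, 76, 1]; 4 cycles in total.
With 4 cycles on 229 points, sign = (−1)^{229−4} = -1.
Zolotarev: (143|229) = -1, matching the cycle-count sign.

-1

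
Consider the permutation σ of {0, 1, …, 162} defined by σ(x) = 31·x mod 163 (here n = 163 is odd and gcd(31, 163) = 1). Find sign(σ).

Start at x=48: 48 → 21 → 162 → 132 → 17 → 38 → 37 → … (one orbit).
Decompose π into cycles: lengths [54, 54, 54, 1] (4 cycles, including the fixed point 0).
n − c = 163 − 4 = 159; sign = (−1)^159 = -1.
Check: (31/163) = -1 by Zolotarev.

-1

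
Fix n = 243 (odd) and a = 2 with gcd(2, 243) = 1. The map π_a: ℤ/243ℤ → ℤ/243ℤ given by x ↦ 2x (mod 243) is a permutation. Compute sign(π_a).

Start at x=223: 223 → 203 → 163 → 83 → 166 → 89 → 178 → … (one orbit).
6 cycles of lengths [162, 54, 18, 6, 2, 1].
sign(π) = (−1)^{n − #cycles} = (−1)^{243−6} = (−1)^237 = -1.
Check: (2/243) = -1 by Zolotarev.

-1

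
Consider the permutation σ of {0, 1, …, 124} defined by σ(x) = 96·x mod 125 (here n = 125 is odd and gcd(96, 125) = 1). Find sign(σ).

+1

Orbit of 71 under x↦96x: [71, 66, 86, 6, 76, 46, 41]… (length divides ord_125(96)).
Cycle lengths of π_96 on ℤ/125ℤ: [25, 25, 25, 25, 5, 5, 5, 5, 1, 1, 1, 1, 1]; 13 cycles in total.
n − c = 125 − 13 = 112; sign = (−1)^112 = +1.
(96|125)_J = +1 (Zolotarev's lemma cross-check).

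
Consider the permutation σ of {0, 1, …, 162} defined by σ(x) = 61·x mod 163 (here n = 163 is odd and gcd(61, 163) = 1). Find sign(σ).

Orbit of 135 under x↦61x: [135, 85, 132, 65, 53, 136, 146]… (length divides ord_163(61)).
Decompose π into cycles: lengths [27, 27, 27, 27, 27, 27, 1] (7 cycles, including the fixed point 0).
Σ(ℓ_i−1) = 163−7 = 156; sign = (−1)^156 = +1.

+1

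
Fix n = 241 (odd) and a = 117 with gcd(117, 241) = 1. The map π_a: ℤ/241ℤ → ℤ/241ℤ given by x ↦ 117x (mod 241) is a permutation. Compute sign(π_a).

Orbit of 91 under x↦117x: [91, 43, 211, 105, 235, 21, 47]… (length divides ord_241(117)).
Cycle lengths of π_117 on ℤ/241ℤ: [80, 80, 80, 1]; 4 cycles in total.
n − c = 241 − 4 = 237; sign = (−1)^237 = -1.
Via Zolotarev, sign(π_{117}) = (117|241) = -1.

-1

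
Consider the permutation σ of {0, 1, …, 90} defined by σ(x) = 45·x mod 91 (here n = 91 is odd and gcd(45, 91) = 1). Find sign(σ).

Start at x=34: 34 → 74 → 54 → 64 → 59 → 16 → 83 → … (one orbit).
π_45 has 9 disjoint cycles with lengths [12, 12, 12, 12, 12, 12, 12, 6, 1] on {0,…,90}.
91 − 9 = 82 transpositions; sign(π) = (−1)^82 = +1.
Via Zolotarev, sign(π_{45}) = (45|91) = +1.

+1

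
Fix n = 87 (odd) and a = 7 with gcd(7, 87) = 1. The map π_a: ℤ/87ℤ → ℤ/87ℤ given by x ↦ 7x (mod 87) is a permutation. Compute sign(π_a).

Trace 7: π^k(7) = [7, 49, 82, 52, 16, 25, 1] for k=0..6.
Cycle type of π: 7×12 + 1×3; total 15 cycles.
15 cycles on 87: each ℓ→(−1)^(ℓ−1), product (−1)^72 = +1.
Check: (7/87) = +1 by Zolotarev.

+1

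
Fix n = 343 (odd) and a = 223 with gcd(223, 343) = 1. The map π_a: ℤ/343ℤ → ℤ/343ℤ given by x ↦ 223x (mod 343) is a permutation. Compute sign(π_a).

-1

Start at x=36: 36 → 139 → 127 → 195 → 267 → 202 → 113 → … (one orbit).
Cycle lengths of π_223 on ℤ/343ℤ: [98, 98, 98, 14, 14, 14, 2, 2, 2, 1]; 10 cycles in total.
10 cycles on 343: each ℓ→(−1)^(ℓ−1), product (−1)^333 = -1.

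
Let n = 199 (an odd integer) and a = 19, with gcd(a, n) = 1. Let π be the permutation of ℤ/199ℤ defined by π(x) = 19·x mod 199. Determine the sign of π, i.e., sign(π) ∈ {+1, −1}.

-1

Orbit of 1 under x↦19x: [1, 19, 162, 93, 175, 141, 92]… (length divides ord_199(19)).
12 cycles of lengths [18, 18, 18, 18, 18, 18, 18, 18, 18, 18, 18, 1].
With 12 cycles on 199 points, sign = (−1)^{199−12} = -1.
(19|199)_J = -1 (Zolotarev's lemma cross-check).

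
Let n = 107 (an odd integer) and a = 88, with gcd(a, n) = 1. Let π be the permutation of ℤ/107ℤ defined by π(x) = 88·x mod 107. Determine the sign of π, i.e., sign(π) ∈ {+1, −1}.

-1

Start at x=12: 12 → 93 → 52 → 82 → 47 → 70 → 61 → … (one orbit).
The orbit structure of x ↦ 88x mod 107: 2 orbits of sizes [106, 1].
107 − 2 = 105 transpositions; sign(π) = (−1)^105 = -1.
(88|107)_J = -1 (Zolotarev's lemma cross-check).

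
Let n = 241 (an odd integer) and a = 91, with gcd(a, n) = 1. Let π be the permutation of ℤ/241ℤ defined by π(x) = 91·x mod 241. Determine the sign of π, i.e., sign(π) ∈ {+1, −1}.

Trace 205: π^k(205) = [205, 98, 1, 91, 87] for k=0..4.
49 cycles of lengths [5, 5, 5, 5, 5, 5, 5, 5, 5, 5, 5, 5, 5, 5, 5, 5, 5, 5, 5, 5, 5, 5, 5, 5, 5, 5, 5, 5, 5, 5, 5, 5, 5, 5, 5, 5, 5, 5, 5, 5, 5, 5, 5, 5, 5, 5, 5, 5, 1].
241 − 49 = 192 transpositions; sign(π) = (−1)^192 = +1.
(91|241)_J = +1 (Zolotarev's lemma cross-check).

+1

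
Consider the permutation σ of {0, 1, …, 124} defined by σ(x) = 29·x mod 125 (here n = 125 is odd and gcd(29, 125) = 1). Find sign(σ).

+1

Orbit of 9 under x↦29x: [9, 11, 69, 1, 29, 91, 14]… (length divides ord_125(29)).
The orbit structure of x ↦ 29x mod 125: 7 orbits of sizes [50, 50, 10, 10, 2, 2, 1].
sign(π) = (−1)^{n − #cycles} = (−1)^{125−7} = (−1)^118 = +1.
Check: (29/125) = +1 by Zolotarev.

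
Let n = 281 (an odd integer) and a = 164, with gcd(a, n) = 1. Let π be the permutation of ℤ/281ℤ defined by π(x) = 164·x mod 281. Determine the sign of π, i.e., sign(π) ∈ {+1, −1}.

-1

Trace 198: π^k(198) = [198, 157, 177, 85, 171, 225, 89] for k=0..6.
Decompose π into cycles: lengths [280, 1] (2 cycles, including the fixed point 0).
With 2 cycles on 281 points, sign = (−1)^{281−2} = -1.
Via Zolotarev, sign(π_{164}) = (164|281) = -1.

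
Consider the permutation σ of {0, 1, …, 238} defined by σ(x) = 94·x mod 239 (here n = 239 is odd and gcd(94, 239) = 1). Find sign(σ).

Orbit of 227 under x↦94x: [227, 67, 84, 9, 129, 176, 53]… (length divides ord_239(94)).
The orbit structure of x ↦ 94x mod 239: 2 orbits of sizes [238, 1].
Σ(ℓ_i−1) = 239−2 = 237; sign = (−1)^237 = -1.

-1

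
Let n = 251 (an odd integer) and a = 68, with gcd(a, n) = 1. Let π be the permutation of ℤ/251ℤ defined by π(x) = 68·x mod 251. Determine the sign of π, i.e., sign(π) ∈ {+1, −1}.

+1

Trace 73: π^k(73) = [73, 195, 208, 88, 211, 41, 27] for k=0..6.
π_68 has 3 disjoint cycles with lengths [125, 125, 1] on {0,…,250}.
sign(π) = (−1)^{n − #cycles} = (−1)^{251−3} = (−1)^248 = +1.
Check: (68/251) = +1 by Zolotarev.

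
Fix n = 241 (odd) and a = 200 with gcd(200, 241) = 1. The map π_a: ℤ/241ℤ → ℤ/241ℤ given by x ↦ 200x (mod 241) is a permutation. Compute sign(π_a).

+1

Orbit of 91 under x↦200x: [91, 125, 177, 214, 143, 162, 106]… (length divides ord_241(200)).
Cycle type of π: 40×6 + 1; total 7 cycles.
Σ(ℓ_i−1) = 241−7 = 234; sign = (−1)^234 = +1.
Zolotarev: (200|241) = +1, matching the cycle-count sign.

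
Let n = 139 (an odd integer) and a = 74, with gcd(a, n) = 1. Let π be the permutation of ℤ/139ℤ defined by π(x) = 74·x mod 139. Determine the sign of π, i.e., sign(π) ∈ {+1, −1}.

Trace 100: π^k(100) = [100, 33, 79, 8, 36, 23, 34] for k=0..6.
The orbit structure of x ↦ 74x mod 139: 4 orbits of sizes [46, 46, 46, 1].
sign(π) = (−1)^{n − #cycles} = (−1)^{139−4} = (−1)^135 = -1.
Zolotarev: (74|139) = -1, matching the cycle-count sign.

-1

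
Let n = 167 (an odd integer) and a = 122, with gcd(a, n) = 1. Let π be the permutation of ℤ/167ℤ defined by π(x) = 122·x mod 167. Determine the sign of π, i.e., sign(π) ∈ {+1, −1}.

+1

Trace 107: π^k(107) = [107, 28, 76, 87, 93, 157, 116] for k=0..6.
Cycle lengths of π_122 on ℤ/167ℤ: [83, 83, 1]; 3 cycles in total.
Σ(ℓ_i−1) = 167−3 = 164; sign = (−1)^164 = +1.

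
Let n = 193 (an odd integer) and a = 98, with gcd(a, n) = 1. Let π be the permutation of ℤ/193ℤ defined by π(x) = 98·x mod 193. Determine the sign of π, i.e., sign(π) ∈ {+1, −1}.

Orbit of 179 under x↦98x: [179, 172, 65, 1, 98, 147, 124]… (length divides ord_193(98)).
3 cycles of lengths [96, 96, 1].
sign(π) = (−1)^{n − #cycles} = (−1)^{193−3} = (−1)^190 = +1.
The Jacobi symbol (98|193) = +1 (Zolotarev) agrees.

+1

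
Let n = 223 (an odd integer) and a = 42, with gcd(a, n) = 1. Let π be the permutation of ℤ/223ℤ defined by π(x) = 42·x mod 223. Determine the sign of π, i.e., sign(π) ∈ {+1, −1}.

Orbit of 187 under x↦42x: [187, 49, 51, 135, 95, 199, 107]… (length divides ord_223(42)).
Cycle type of π: 222 + 1; total 2 cycles.
sign(π) = (−1)^{n − #cycles} = (−1)^{223−2} = (−1)^221 = -1.
(42|223)_J = -1 (Zolotarev's lemma cross-check).

-1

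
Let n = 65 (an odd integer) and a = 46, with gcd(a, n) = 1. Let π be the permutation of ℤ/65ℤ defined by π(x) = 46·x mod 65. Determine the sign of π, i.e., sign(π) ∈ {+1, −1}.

Start at x=46: 46 → 36 → 31 → 61 → 11 → 51 → 6 → … (one orbit).
The orbit structure of x ↦ 46x mod 65: 10 orbits of sizes [12, 12, 12, 12, 12, 1, 1, 1, 1, 1].
sign(π) = (−1)^{n − #cycles} = (−1)^{65−10} = (−1)^55 = -1.
Zolotarev: (46|65) = -1, matching the cycle-count sign.

-1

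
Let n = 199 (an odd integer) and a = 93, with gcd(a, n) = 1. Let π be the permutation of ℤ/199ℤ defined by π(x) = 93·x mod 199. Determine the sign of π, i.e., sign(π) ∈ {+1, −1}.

-1

Orbit of 106 under x↦93x: [106, 107, 1, 93, 92, 198]… (length divides ord_199(93)).
Cycle type of π: 6×33 + 1; total 34 cycles.
199 − 34 = 165 transpositions; sign(π) = (−1)^165 = -1.
Via Zolotarev, sign(π_{93}) = (93|199) = -1.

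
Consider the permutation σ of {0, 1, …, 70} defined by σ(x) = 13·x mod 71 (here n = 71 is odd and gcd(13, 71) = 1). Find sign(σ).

Orbit of 15 under x↦13x: [15, 53, 50, 11, 1, 13, 27]… (length divides ord_71(13)).
2 cycles of lengths [70, 1].
2 cycles on 71: each ℓ→(−1)^(ℓ−1), product (−1)^69 = -1.
Check: (13/71) = -1 by Zolotarev.

-1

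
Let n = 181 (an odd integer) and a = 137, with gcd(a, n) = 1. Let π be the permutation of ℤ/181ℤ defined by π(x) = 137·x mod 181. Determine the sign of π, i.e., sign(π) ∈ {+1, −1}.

+1

Orbit of 100 under x↦137x: [100, 125, 111, 3, 49, 16, 20]… (length divides ord_181(137)).
Cycle lengths of π_137 on ℤ/181ℤ: [90, 90, 1]; 3 cycles in total.
3 cycles on 181: each ℓ→(−1)^(ℓ−1), product (−1)^178 = +1.
The Jacobi symbol (137|181) = +1 (Zolotarev) agrees.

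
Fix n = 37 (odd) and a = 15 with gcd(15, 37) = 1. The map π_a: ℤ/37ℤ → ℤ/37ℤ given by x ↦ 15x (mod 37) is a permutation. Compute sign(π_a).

Orbit of 25 under x↦15x: [25, 5, 1, 15, 3, 8, 9]… (length divides ord_37(15)).
Decompose π into cycles: lengths [36, 1] (2 cycles, including the fixed point 0).
2 cycles on 37: each ℓ→(−1)^(ℓ−1), product (−1)^35 = -1.

-1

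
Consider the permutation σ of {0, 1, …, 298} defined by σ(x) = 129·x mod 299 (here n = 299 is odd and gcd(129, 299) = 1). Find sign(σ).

-1

Orbit of 298 under x↦129x: [298, 170, 103, 131, 155, 261, 181]… (length divides ord_299(129)).
π_129 has 20 disjoint cycles with lengths [22, 22, 22, 22, 22, 22, 22, 22, 22, 22, 22, 22, 22, 2, 2, 2, 2, 2, 2, 1] on {0,…,298}.
n − c = 299 − 20 = 279; sign = (−1)^279 = -1.
Check: (129/299) = -1 by Zolotarev.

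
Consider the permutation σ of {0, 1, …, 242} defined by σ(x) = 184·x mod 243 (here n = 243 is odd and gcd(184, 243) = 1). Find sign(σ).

Trace 25: π^k(25) = [25, 226, 31, 115, 19, 94, 43] for k=0..6.
Decompose π into cycles: lengths [81, 81, 27, 27, 9, 9, 3, 3, 1, 1, 1] (11 cycles, including the fixed point 0).
sign(π) = (−1)^{n − #cycles} = (−1)^{243−11} = (−1)^232 = +1.
(184|243)_J = +1 (Zolotarev's lemma cross-check).

+1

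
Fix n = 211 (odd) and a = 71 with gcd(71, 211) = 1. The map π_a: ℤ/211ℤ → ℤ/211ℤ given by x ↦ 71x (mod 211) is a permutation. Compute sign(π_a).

Orbit of 1 under x↦71x: [1, 71, 188, 55, 107]… (length divides ord_211(71)).
Cycle type of π: 5×42 + 1; total 43 cycles.
sign(π) = (−1)^{n − #cycles} = (−1)^{211−43} = (−1)^168 = +1.
Check: (71/211) = +1 by Zolotarev.

+1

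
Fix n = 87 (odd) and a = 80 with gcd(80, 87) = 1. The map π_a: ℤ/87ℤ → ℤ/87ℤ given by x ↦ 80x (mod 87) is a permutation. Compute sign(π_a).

-1

Trace 82: π^k(82) = [82, 35, 16, 62, 1, 80, 49] for k=0..6.
π_80 has 8 disjoint cycles with lengths [14, 14, 14, 14, 14, 14, 2, 1] on {0,…,86}.
87 − 8 = 79 transpositions; sign(π) = (−1)^79 = -1.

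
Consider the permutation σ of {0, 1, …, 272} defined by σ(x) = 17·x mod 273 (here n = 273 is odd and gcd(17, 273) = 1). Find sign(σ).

+1

Orbit of 272 under x↦17x: [272, 256, 257, 1, 17, 16]… (length divides ord_273(17)).
Cycle type of π: 6×45 + 2 + 1; total 47 cycles.
sign(π) = (−1)^{n − #cycles} = (−1)^{273−47} = (−1)^226 = +1.
Zolotarev: (17|273) = +1, matching the cycle-count sign.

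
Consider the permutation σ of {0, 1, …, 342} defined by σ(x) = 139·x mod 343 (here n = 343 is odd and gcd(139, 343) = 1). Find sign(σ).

-1

Trace 272: π^k(272) = [272, 78, 209, 239, 293, 253, 181] for k=0..6.
π_139 has 10 disjoint cycles with lengths [98, 98, 98, 14, 14, 14, 2, 2, 2, 1] on {0,…,342}.
n − c = 343 − 10 = 333; sign = (−1)^333 = -1.
Check: (139/343) = -1 by Zolotarev.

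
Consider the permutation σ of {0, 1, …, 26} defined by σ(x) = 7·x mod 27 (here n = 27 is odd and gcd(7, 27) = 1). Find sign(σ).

Start at x=1: 1 → 7 → 22 → 19 → 25 → 13 → 10 → … (one orbit).
Cycle lengths of π_7 on ℤ/27ℤ: [9, 9, 3, 3, 1, 1, 1]; 7 cycles in total.
n − c = 27 − 7 = 20; sign = (−1)^20 = +1.
(7|27)_J = +1 (Zolotarev's lemma cross-check).

+1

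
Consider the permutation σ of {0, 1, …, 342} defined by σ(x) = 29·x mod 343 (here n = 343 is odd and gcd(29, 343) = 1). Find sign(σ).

+1

Orbit of 239 under x↦29x: [239, 71, 1, 29, 155, 36, 15]… (length divides ord_343(29)).
Cycle lengths of π_29 on ℤ/343ℤ: [49, 49, 49, 49, 49, 49, 7, 7, 7, 7, 7, 7, 1, 1, 1, 1, 1, 1, 1]; 19 cycles in total.
With 19 cycles on 343 points, sign = (−1)^{343−19} = +1.
Check: (29/343) = +1 by Zolotarev.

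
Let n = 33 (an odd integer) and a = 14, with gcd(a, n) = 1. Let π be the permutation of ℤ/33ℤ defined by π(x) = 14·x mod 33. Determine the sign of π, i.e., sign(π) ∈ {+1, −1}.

-1

Trace 31: π^k(31) = [31, 5, 4, 23, 25, 20, 16] for k=0..6.
Cycle type of π: 10×2 + 5×2 + 2 + 1; total 6 cycles.
Σ(ℓ_i−1) = 33−6 = 27; sign = (−1)^27 = -1.
The Jacobi symbol (14|33) = -1 (Zolotarev) agrees.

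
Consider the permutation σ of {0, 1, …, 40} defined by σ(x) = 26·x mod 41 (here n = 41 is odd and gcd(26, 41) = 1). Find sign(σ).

-1

Orbit of 24 under x↦26x: [24, 9, 29, 16, 6, 33, 38]… (length divides ord_41(26)).
2 cycles of lengths [40, 1].
Σ(ℓ_i−1) = 41−2 = 39; sign = (−1)^39 = -1.
Via Zolotarev, sign(π_{26}) = (26|41) = -1.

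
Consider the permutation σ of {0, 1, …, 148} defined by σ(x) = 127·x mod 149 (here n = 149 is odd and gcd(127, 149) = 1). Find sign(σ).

+1

Start at x=96: 96 → 123 → 125 → 81 → 6 → 17 → 73 → … (one orbit).
π_127 has 5 disjoint cycles with lengths [37, 37, 37, 37, 1] on {0,…,148}.
5 cycles on 149: each ℓ→(−1)^(ℓ−1), product (−1)^144 = +1.
Via Zolotarev, sign(π_{127}) = (127|149) = +1.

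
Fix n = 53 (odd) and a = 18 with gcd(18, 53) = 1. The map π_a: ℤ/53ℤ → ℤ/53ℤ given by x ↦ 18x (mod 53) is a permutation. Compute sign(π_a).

Start at x=24: 24 → 8 → 38 → 48 → 16 → 23 → 43 → … (one orbit).
π_18 has 2 disjoint cycles with lengths [52, 1] on {0,…,52}.
2 cycles on 53: each ℓ→(−1)^(ℓ−1), product (−1)^51 = -1.
The Jacobi symbol (18|53) = -1 (Zolotarev) agrees.

-1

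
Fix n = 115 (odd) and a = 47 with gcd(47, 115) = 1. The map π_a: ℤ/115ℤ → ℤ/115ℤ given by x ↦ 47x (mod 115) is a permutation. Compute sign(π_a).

-1

Start at x=47: 47 → 24 → 93 → 1 → 47 (one orbit).
π_47 has 46 disjoint cycles with lengths [4, 4, 4, 4, 4, 4, 4, 4, 4, 4, 4, 4, 4, 4, 4, 4, 4, 4, 4, 4, 4, 4, 4, 1, 1, 1, 1, 1, 1, 1, 1, 1, 1, 1, 1, 1, 1, 1, 1, 1, 1, 1, 1, 1, 1, 1] on {0,…,114}.
115 − 46 = 69 transpositions; sign(π) = (−1)^69 = -1.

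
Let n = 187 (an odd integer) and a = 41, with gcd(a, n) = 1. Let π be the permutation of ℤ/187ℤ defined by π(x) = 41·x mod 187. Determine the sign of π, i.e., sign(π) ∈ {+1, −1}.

+1

Orbit of 67 under x↦41x: [67, 129, 53, 116, 81, 142, 25]… (length divides ord_187(41)).
π_41 has 5 disjoint cycles with lengths [80, 80, 16, 10, 1] on {0,…,186}.
187 − 5 = 182 transpositions; sign(π) = (−1)^182 = +1.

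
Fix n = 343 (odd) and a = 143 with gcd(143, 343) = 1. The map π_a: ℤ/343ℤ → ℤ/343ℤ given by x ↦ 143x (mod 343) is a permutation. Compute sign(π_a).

Start at x=200: 200 → 131 → 211 → 332 → 142 → 69 → 263 → … (one orbit).
Cycle lengths of π_143 on ℤ/343ℤ: [294, 42, 6, 1]; 4 cycles in total.
sign(π) = (−1)^{n − #cycles} = (−1)^{343−4} = (−1)^339 = -1.
Check: (143/343) = -1 by Zolotarev.

-1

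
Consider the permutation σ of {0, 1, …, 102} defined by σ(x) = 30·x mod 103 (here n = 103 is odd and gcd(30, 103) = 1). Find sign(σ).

Orbit of 34 under x↦30x: [34, 93, 9, 64, 66, 23, 72]… (length divides ord_103(30)).
π_30 has 7 disjoint cycles with lengths [17, 17, 17, 17, 17, 17, 1] on {0,…,102}.
103 − 7 = 96 transpositions; sign(π) = (−1)^96 = +1.
The Jacobi symbol (30|103) = +1 (Zolotarev) agrees.

+1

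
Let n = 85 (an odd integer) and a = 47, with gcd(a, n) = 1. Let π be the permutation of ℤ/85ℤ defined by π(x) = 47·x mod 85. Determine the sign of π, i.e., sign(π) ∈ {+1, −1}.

Trace 1: π^k(1) = [1, 47, 84, 38] for k=0..3.
π_47 has 22 disjoint cycles with lengths [4, 4, 4, 4, 4, 4, 4, 4, 4, 4, 4, 4, 4, 4, 4, 4, 4, 4, 4, 4, 4, 1] on {0,…,84}.
22 cycles on 85: each ℓ→(−1)^(ℓ−1), product (−1)^63 = -1.
Check: (47/85) = -1 by Zolotarev.

-1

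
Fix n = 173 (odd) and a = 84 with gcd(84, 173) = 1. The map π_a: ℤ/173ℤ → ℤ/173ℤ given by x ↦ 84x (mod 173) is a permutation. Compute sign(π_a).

Trace 36: π^k(36) = [36, 83, 52, 43, 152, 139, 85] for k=0..6.
Cycle lengths of π_84 on ℤ/173ℤ: [43, 43, 43, 43, 1]; 5 cycles in total.
Σ(ℓ_i−1) = 173−5 = 168; sign = (−1)^168 = +1.
Check: (84/173) = +1 by Zolotarev.

+1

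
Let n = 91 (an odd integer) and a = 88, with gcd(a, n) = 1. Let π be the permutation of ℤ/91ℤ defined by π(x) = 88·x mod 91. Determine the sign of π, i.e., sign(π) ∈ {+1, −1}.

+1

Orbit of 81 under x↦88x: [81, 30, 1, 88, 9, 64]… (length divides ord_91(88)).
The orbit structure of x ↦ 88x mod 91: 17 orbits of sizes [6, 6, 6, 6, 6, 6, 6, 6, 6, 6, 6, 6, 6, 6, 3, 3, 1].
sign(π) = (−1)^{n − #cycles} = (−1)^{91−17} = (−1)^74 = +1.
Check: (88/91) = +1 by Zolotarev.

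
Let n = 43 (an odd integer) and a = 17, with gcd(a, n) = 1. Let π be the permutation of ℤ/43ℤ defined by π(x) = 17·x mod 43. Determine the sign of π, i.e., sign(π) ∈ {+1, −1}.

+1

Start at x=17: 17 → 31 → 11 → 15 → 40 → 35 → 36 → … (one orbit).
The orbit structure of x ↦ 17x mod 43: 3 orbits of sizes [21, 21, 1].
43 − 3 = 40 transpositions; sign(π) = (−1)^40 = +1.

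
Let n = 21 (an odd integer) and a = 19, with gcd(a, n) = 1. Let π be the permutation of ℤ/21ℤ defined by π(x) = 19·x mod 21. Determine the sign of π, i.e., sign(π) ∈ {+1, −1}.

Start at x=4: 4 → 13 → 16 → 10 → 1 → 19 → 4 (one orbit).
The orbit structure of x ↦ 19x mod 21: 6 orbits of sizes [6, 6, 6, 1, 1, 1].
sign(π) = (−1)^{n − #cycles} = (−1)^{21−6} = (−1)^15 = -1.

-1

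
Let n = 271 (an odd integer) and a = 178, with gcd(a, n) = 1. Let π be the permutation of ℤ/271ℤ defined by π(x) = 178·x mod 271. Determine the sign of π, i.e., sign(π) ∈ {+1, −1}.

+1

Trace 258: π^k(258) = [258, 125, 28, 106, 169, 1, 178] for k=0..6.
Cycle type of π: 9×30 + 1; total 31 cycles.
271 − 31 = 240 transpositions; sign(π) = (−1)^240 = +1.
The Jacobi symbol (178|271) = +1 (Zolotarev) agrees.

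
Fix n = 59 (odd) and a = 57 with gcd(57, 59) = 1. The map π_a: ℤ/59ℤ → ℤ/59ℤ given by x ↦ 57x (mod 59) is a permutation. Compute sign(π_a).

+1

Orbit of 25 under x↦57x: [25, 9, 41, 36, 46, 26, 7]… (length divides ord_59(57)).
Decompose π into cycles: lengths [29, 29, 1] (3 cycles, including the fixed point 0).
n − c = 59 − 3 = 56; sign = (−1)^56 = +1.
Via Zolotarev, sign(π_{57}) = (57|59) = +1.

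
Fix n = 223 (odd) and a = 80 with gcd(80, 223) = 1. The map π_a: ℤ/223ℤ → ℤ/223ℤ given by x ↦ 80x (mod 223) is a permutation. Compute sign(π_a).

Start at x=51: 51 → 66 → 151 → 38 → 141 → 130 → 142 → … (one orbit).
2 cycles of lengths [222, 1].
223 − 2 = 221 transpositions; sign(π) = (−1)^221 = -1.
Via Zolotarev, sign(π_{80}) = (80|223) = -1.

-1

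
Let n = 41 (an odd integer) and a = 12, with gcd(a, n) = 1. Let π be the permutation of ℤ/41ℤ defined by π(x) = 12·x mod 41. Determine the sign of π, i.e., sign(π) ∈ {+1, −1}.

-1

Orbit of 23 under x↦12x: [23, 30, 32, 15, 16, 28, 8]… (length divides ord_41(12)).
Cycle type of π: 40 + 1; total 2 cycles.
sign(π) = (−1)^{n − #cycles} = (−1)^{41−2} = (−1)^39 = -1.
Zolotarev: (12|41) = -1, matching the cycle-count sign.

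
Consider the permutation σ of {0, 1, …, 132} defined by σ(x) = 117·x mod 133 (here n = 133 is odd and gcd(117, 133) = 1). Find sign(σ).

Trace 33: π^k(33) = [33, 4, 69, 93, 108, 1, 117] for k=0..6.
Decompose π into cycles: lengths [18, 18, 18, 18, 18, 18, 18, 6, 1] (9 cycles, including the fixed point 0).
With 9 cycles on 133 points, sign = (−1)^{133−9} = +1.

+1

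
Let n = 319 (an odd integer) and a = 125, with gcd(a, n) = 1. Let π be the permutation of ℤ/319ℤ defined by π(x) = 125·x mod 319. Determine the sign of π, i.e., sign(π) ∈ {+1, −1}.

+1

Trace 86: π^k(86) = [86, 223, 122, 257, 225, 53, 245] for k=0..6.
Cycle type of π: 70×4 + 14×2 + 5×2 + 1; total 9 cycles.
sign(π) = (−1)^{n − #cycles} = (−1)^{319−9} = (−1)^310 = +1.
Check: (125/319) = +1 by Zolotarev.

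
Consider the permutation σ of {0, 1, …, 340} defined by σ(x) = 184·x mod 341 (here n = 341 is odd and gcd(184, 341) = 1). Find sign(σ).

Start at x=97: 97 → 116 → 202 → 340 → 157 → 244 → 225 → … (one orbit).
Cycle lengths of π_184 on ℤ/341ℤ: [10, 10, 10, 10, 10, 10, 10, 10, 10, 10, 10, 10, 10, 10, 10, 10, 10, 10, 10, 10, 10, 10, 10, 10, 10, 10, 10, 10, 10, 10, 10, 10, 10, 10, 1]; 35 cycles in total.
341 − 35 = 306 transpositions; sign(π) = (−1)^306 = +1.
Zolotarev: (184|341) = +1, matching the cycle-count sign.

+1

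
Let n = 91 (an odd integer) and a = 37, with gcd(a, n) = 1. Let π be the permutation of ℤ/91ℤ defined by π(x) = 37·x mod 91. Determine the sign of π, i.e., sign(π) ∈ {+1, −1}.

-1

Start at x=32: 32 → 1 → 37 → 4 → 57 → 16 → 46 → … (one orbit).
π_37 has 10 disjoint cycles with lengths [12, 12, 12, 12, 12, 12, 12, 3, 3, 1] on {0,…,90}.
n − c = 91 − 10 = 81; sign = (−1)^81 = -1.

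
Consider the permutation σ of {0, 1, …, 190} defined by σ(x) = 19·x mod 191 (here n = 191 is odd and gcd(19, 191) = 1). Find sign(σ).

Orbit of 156 under x↦19x: [156, 99, 162, 22, 36, 111, 8]… (length divides ord_191(19)).
Cycle lengths of π_19 on ℤ/191ℤ: [190, 1]; 2 cycles in total.
191 − 2 = 189 transpositions; sign(π) = (−1)^189 = -1.
Zolotarev: (19|191) = -1, matching the cycle-count sign.

-1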